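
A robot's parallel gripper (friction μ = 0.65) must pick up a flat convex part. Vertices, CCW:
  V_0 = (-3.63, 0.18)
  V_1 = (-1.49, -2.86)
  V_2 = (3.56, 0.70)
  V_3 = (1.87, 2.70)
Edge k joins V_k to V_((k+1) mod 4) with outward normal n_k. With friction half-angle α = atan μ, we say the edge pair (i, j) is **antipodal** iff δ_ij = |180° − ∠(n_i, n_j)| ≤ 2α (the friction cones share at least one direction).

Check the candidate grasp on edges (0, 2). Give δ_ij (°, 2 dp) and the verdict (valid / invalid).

δ = 5.05°, valid

α = atan 0.65 = 33.02°;  2α = 66.05°
edge 0: e_0 = (+2.14, -3.04);  n_0 = (-0.8177, -0.5756)
edge 2: e_2 = (-1.69, +2.00);  n_2 = (+0.7638, +0.6454)
∠(n_0, n_2) = 174.95°
δ = |180° − 174.95°| = 5.05°
5.05° ≤ 2α = 66.05°  →  valid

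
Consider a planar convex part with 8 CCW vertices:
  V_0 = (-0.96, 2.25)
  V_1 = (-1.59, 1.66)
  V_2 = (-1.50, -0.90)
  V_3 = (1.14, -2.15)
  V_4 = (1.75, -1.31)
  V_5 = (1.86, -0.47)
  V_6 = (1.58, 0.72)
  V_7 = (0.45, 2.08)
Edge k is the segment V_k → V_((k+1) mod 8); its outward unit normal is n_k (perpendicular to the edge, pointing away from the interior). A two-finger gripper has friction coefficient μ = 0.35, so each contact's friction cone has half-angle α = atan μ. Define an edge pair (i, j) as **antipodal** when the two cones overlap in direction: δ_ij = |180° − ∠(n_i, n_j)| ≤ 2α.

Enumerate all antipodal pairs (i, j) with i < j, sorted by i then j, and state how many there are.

α = atan 0.35 = 19.29°;  2α = 38.58°
n_0 = (-0.6836, +0.7299)
n_1 = (-0.9994, -0.0351)
n_2 = (-0.4279, -0.9038)
n_3 = (+0.8092, -0.5876)
n_4 = (+0.9915, -0.1298)
n_5 = (+0.9734, +0.2290)
n_6 = (+0.7691, +0.6391)
n_7 = (+0.1197, +0.9928)
  (0,1): δ = 131.11°  ·
  (0,2): δ = 68.46°  ·
  (0,3): δ = 10.89°  ✓
  (0,4): δ = 39.42°  ·
  (0,5): δ = 60.12°  ·
  (0,6): δ = 86.60°  ·
  (0,7): δ = 130.00°  ·
  (1,2): δ = 117.35°  ·
  (1,3): δ = 38.00°  ✓
  (1,4): δ = 9.47°  ✓
  (1,5): δ = 11.23°  ✓
  (1,6): δ = 37.71°  ✓
  (1,7): δ = 81.11°  ·
  (2,3): δ = 100.65°  ·
  (2,4): δ = 72.12°  ·
  (2,5): δ = 51.42°  ·
  (2,6): δ = 24.94°  ✓
  (2,7): δ = 18.46°  ✓
  (3,4): δ = 151.47°  ·
  (3,5): δ = 130.77°  ·
  (3,6): δ = 104.29°  ·
  (3,7): δ = 60.89°  ·
  (4,5): δ = 159.30°  ·
  (4,6): δ = 132.82°  ·
  (4,7): δ = 89.41°  ·
  (5,6): δ = 153.52°  ·
  (5,7): δ = 110.12°  ·
  (6,7): δ = 136.60°  ·
antipodal pairs: 7

count = 7; pairs: (0,3), (1,3), (1,4), (1,5), (1,6), (2,6), (2,7)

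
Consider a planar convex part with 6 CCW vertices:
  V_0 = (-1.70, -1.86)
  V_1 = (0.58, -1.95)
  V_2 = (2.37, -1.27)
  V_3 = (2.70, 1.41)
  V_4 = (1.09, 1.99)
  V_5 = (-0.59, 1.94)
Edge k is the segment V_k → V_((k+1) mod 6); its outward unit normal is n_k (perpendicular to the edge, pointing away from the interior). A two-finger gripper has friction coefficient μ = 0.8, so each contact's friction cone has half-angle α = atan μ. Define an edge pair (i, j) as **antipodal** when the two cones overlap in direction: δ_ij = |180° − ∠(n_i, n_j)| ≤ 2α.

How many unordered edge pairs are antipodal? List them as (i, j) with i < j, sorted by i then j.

α = atan 0.8 = 38.66°;  2α = 77.32°
n_0 = (-0.0394, -0.9992)
n_1 = (+0.3551, -0.9348)
n_2 = (+0.9925, -0.1222)
n_3 = (+0.3389, +0.9408)
n_4 = (-0.0297, +0.9996)
n_5 = (-0.9599, +0.2804)
  (0,1): δ = 156.94°  ·
  (0,2): δ = 94.76°  ·
  (0,3): δ = 17.55°  ✓
  (0,4): δ = 3.97°  ✓
  (0,5): δ = 75.98°  ✓
  (1,2): δ = 117.82°  ·
  (1,3): δ = 40.61°  ✓
  (1,4): δ = 19.10°  ✓
  (1,5): δ = 52.92°  ✓
  (2,3): δ = 102.79°  ·
  (2,4): δ = 81.28°  ·
  (2,5): δ = 9.26°  ✓
  (3,4): δ = 158.48°  ·
  (3,5): δ = 86.47°  ·
  (4,5): δ = 107.99°  ·
antipodal pairs: 7

count = 7; pairs: (0,3), (0,4), (0,5), (1,3), (1,4), (1,5), (2,5)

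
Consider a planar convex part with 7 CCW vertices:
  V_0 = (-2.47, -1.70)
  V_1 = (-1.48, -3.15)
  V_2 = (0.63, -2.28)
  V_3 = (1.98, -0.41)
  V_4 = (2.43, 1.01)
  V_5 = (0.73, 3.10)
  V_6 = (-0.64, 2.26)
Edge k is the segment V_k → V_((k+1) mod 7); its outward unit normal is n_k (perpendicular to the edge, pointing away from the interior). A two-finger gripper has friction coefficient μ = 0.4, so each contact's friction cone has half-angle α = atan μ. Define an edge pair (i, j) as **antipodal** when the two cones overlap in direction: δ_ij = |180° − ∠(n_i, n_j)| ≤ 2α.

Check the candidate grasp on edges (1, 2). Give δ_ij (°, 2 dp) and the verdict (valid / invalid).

δ = 148.23°, invalid

α = atan 0.4 = 21.80°;  2α = 43.60°
edge 1: e_1 = (+2.11, +0.87);  n_1 = (+0.3812, -0.9245)
edge 2: e_2 = (+1.35, +1.87);  n_2 = (+0.8108, -0.5853)
∠(n_1, n_2) = 31.77°
δ = |180° − 31.77°| = 148.23°
148.23° > 2α = 43.60°  →  invalid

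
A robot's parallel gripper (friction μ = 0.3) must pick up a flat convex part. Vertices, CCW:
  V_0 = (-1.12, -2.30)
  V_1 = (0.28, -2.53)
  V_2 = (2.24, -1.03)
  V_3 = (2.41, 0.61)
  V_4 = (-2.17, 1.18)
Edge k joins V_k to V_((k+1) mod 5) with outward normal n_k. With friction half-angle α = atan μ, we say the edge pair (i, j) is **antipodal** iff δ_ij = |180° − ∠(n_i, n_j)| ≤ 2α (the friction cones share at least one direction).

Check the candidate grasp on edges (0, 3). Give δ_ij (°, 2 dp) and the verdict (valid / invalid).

α = atan 0.3 = 16.70°;  2α = 33.40°
edge 0: e_0 = (+1.40, -0.23);  n_0 = (-0.1621, -0.9868)
edge 3: e_3 = (-4.58, +0.57);  n_3 = (+0.1235, +0.9923)
∠(n_0, n_3) = 177.76°
δ = |180° − 177.76°| = 2.24°
2.24° ≤ 2α = 33.40°  →  valid

δ = 2.24°, valid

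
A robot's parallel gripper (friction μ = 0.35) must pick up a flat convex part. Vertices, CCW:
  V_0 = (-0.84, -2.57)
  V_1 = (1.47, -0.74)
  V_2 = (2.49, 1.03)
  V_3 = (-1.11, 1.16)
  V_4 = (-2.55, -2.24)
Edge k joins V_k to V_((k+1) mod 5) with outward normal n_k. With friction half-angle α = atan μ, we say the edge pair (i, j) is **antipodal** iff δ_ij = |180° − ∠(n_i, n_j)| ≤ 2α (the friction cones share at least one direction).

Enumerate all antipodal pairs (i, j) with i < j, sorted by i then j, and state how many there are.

α = atan 0.35 = 19.29°;  2α = 38.58°
n_0 = (+0.6210, -0.7838)
n_1 = (+0.8664, -0.4993)
n_2 = (+0.0361, +0.9993)
n_3 = (-0.9208, +0.3900)
n_4 = (-0.1895, -0.9819)
  (0,1): δ = 158.34°  ·
  (0,2): δ = 40.45°  ·
  (0,3): δ = 28.66°  ✓
  (0,4): δ = 130.69°  ·
  (1,2): δ = 62.11°  ·
  (1,3): δ = 7.00°  ✓
  (1,4): δ = 109.03°  ·
  (2,3): δ = 110.89°  ·
  (2,4): δ = 8.85°  ✓
  (3,4): δ = 77.97°  ·
antipodal pairs: 3

count = 3; pairs: (0,3), (1,3), (2,4)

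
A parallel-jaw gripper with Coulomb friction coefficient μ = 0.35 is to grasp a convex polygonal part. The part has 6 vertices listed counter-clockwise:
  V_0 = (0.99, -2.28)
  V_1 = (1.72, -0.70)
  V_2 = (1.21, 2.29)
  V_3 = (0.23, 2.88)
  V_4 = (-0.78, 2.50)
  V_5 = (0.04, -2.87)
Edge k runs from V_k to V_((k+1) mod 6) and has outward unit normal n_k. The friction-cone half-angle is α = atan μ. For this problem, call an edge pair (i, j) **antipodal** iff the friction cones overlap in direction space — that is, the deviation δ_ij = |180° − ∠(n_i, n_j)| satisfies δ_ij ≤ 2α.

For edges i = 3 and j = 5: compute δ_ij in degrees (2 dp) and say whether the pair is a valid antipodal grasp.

δ = 11.22°, valid

α = atan 0.35 = 19.29°;  2α = 38.58°
edge 3: e_3 = (-1.01, -0.38);  n_3 = (-0.3521, +0.9359)
edge 5: e_5 = (+0.95, +0.59);  n_5 = (+0.5276, -0.8495)
∠(n_3, n_5) = 168.78°
δ = |180° − 168.78°| = 11.22°
11.22° ≤ 2α = 38.58°  →  valid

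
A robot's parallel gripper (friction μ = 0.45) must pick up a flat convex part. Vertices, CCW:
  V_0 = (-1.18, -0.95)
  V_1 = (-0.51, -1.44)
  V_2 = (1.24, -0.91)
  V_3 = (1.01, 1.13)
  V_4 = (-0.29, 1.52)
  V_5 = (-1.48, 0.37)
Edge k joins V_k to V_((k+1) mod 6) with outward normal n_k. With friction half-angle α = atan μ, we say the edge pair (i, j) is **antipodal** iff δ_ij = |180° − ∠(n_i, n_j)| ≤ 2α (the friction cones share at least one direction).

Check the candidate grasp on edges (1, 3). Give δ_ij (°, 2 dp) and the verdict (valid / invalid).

δ = 33.55°, valid

α = atan 0.45 = 24.23°;  2α = 48.46°
edge 1: e_1 = (+1.75, +0.53);  n_1 = (+0.2899, -0.9571)
edge 3: e_3 = (-1.30, +0.39);  n_3 = (+0.2873, +0.9578)
∠(n_1, n_3) = 146.45°
δ = |180° − 146.45°| = 33.55°
33.55° ≤ 2α = 48.46°  →  valid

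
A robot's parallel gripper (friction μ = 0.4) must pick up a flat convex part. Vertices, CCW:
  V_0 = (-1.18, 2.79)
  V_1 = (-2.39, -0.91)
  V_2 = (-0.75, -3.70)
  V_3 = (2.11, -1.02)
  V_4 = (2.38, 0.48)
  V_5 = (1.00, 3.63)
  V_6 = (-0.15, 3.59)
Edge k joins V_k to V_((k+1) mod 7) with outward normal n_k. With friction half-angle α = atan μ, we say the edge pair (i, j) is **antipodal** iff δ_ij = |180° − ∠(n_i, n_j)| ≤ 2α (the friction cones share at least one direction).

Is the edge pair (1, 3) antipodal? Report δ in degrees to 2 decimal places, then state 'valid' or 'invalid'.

α = atan 0.4 = 21.80°;  2α = 43.60°
edge 1: e_1 = (+1.64, -2.79);  n_1 = (-0.8621, -0.5068)
edge 3: e_3 = (+0.27, +1.50);  n_3 = (+0.9842, -0.1772)
∠(n_1, n_3) = 139.35°
δ = |180° − 139.35°| = 40.65°
40.65° ≤ 2α = 43.60°  →  valid

δ = 40.65°, valid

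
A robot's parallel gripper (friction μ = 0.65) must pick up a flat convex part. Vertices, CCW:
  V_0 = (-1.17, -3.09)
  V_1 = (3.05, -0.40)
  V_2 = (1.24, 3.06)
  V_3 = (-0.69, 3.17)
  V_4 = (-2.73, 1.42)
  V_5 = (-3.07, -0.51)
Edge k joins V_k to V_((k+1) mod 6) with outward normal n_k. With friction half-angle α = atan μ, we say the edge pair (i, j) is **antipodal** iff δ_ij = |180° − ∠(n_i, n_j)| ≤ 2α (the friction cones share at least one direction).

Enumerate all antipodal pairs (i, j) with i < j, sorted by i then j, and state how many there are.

count = 6; pairs: (0,2), (0,3), (0,4), (1,4), (1,5), (2,5)

α = atan 0.65 = 33.02°;  2α = 66.05°
n_0 = (+0.5375, -0.8432)
n_1 = (+0.8861, +0.4635)
n_2 = (+0.0569, +0.9984)
n_3 = (-0.6511, +0.7590)
n_4 = (-0.9848, +0.1735)
n_5 = (-0.8052, -0.5930)
  (0,1): δ = 94.90°  ·
  (0,2): δ = 35.78°  ✓
  (0,3): δ = 8.11°  ✓
  (0,4): δ = 47.49°  ✓
  (0,5): δ = 93.85°  ·
  (1,2): δ = 120.88°  ·
  (1,3): δ = 76.99°  ·
  (1,4): δ = 37.61°  ✓
  (1,5): δ = 8.75°  ✓
  (2,3): δ = 136.11°  ·
  (2,4): δ = 96.73°  ·
  (2,5): δ = 50.37°  ✓
  (3,4): δ = 140.62°  ·
  (3,5): δ = 94.26°  ·
  (4,5): δ = 133.64°  ·
antipodal pairs: 6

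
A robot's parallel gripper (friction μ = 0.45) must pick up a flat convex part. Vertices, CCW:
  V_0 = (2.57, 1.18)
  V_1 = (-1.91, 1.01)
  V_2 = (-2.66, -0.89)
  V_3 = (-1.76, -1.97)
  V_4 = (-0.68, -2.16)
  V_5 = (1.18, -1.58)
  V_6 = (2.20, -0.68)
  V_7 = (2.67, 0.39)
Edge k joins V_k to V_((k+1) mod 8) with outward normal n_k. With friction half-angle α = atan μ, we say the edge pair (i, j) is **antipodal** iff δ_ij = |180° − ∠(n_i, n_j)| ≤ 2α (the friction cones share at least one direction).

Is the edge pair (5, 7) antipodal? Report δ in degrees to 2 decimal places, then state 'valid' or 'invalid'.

δ = 124.21°, invalid

α = atan 0.45 = 24.23°;  2α = 48.46°
edge 5: e_5 = (+1.02, +0.90);  n_5 = (+0.6616, -0.7498)
edge 7: e_7 = (-0.10, +0.79);  n_7 = (+0.9921, +0.1256)
∠(n_5, n_7) = 55.79°
δ = |180° − 55.79°| = 124.21°
124.21° > 2α = 48.46°  →  invalid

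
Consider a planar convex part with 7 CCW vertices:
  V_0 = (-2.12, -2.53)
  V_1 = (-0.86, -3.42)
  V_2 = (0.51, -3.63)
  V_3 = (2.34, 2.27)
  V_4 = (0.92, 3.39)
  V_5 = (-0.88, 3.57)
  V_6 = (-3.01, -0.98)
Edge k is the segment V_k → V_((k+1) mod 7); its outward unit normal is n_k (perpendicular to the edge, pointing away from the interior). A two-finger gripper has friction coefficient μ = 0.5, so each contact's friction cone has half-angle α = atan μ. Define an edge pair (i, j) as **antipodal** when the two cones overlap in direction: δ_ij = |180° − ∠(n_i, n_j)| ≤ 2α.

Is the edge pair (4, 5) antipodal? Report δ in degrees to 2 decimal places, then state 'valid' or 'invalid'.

δ = 109.38°, invalid

α = atan 0.5 = 26.57°;  2α = 53.13°
edge 4: e_4 = (-1.80, +0.18);  n_4 = (+0.0995, +0.9950)
edge 5: e_5 = (-2.13, -4.55);  n_5 = (-0.9057, +0.4240)
∠(n_4, n_5) = 70.62°
δ = |180° − 70.62°| = 109.38°
109.38° > 2α = 53.13°  →  invalid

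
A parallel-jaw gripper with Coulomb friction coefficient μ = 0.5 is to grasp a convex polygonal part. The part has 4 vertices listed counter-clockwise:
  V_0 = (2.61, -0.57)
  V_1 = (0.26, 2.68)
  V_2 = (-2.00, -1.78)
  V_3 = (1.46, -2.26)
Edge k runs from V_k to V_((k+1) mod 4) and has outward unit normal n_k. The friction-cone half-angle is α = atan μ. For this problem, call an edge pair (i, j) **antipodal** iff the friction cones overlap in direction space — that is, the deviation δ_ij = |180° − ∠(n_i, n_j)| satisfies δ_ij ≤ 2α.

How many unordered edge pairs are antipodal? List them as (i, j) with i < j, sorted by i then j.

count = 2; pairs: (0,2), (1,3)

α = atan 0.5 = 26.57°;  2α = 53.13°
n_0 = (+0.8104, +0.5859)
n_1 = (-0.8920, +0.4520)
n_2 = (-0.1374, -0.9905)
n_3 = (+0.8267, -0.5626)
  (0,1): δ = 62.74°  ·
  (0,2): δ = 46.23°  ✓
  (0,3): δ = 109.90°  ·
  (1,2): δ = 71.03°  ·
  (1,3): δ = 7.36°  ✓
  (2,3): δ = 116.34°  ·
antipodal pairs: 2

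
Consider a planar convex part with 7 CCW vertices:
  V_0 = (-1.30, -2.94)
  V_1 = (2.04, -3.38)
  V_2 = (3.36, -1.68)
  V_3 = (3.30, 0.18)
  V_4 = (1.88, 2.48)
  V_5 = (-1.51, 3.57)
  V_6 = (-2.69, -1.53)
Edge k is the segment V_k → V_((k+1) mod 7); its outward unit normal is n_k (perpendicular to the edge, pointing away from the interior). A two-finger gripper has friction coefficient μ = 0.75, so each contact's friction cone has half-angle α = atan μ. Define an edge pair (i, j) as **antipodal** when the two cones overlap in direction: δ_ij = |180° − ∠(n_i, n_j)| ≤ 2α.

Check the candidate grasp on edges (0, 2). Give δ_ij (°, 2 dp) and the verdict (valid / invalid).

α = atan 0.75 = 36.87°;  2α = 73.74°
edge 0: e_0 = (+3.34, -0.44);  n_0 = (-0.1306, -0.9914)
edge 2: e_2 = (-0.06, +1.86);  n_2 = (+0.9995, +0.0322)
∠(n_0, n_2) = 99.35°
δ = |180° − 99.35°| = 80.65°
80.65° > 2α = 73.74°  →  invalid

δ = 80.65°, invalid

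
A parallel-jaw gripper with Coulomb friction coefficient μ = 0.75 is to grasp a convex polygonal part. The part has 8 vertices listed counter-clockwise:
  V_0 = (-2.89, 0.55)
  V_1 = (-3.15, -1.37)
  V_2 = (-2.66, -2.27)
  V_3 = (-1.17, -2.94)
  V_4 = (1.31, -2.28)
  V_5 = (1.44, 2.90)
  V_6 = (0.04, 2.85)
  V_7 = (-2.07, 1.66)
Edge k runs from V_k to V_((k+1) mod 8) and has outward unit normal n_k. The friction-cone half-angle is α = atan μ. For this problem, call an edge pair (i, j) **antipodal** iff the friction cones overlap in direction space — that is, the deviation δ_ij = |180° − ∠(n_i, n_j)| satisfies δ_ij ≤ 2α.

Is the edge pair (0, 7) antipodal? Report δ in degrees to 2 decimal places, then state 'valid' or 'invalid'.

δ = 151.26°, invalid

α = atan 0.75 = 36.87°;  2α = 73.74°
edge 0: e_0 = (-0.26, -1.92);  n_0 = (-0.9910, +0.1342)
edge 7: e_7 = (-0.82, -1.11);  n_7 = (-0.8043, +0.5942)
∠(n_0, n_7) = 28.74°
δ = |180° − 28.74°| = 151.26°
151.26° > 2α = 73.74°  →  invalid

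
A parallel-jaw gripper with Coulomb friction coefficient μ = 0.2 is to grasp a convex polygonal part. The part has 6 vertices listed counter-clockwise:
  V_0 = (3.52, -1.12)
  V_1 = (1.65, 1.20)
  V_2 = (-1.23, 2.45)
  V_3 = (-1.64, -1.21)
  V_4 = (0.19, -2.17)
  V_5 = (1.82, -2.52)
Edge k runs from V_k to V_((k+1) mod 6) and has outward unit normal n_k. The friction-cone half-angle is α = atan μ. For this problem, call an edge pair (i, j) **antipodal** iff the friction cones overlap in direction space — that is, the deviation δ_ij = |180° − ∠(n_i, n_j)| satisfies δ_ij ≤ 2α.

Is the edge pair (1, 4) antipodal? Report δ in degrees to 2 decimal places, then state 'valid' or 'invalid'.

δ = 11.34°, valid

α = atan 0.2 = 11.31°;  2α = 22.62°
edge 1: e_1 = (-2.88, +1.25);  n_1 = (+0.3981, +0.9173)
edge 4: e_4 = (+1.63, -0.35);  n_4 = (-0.2099, -0.9777)
∠(n_1, n_4) = 168.66°
δ = |180° − 168.66°| = 11.34°
11.34° ≤ 2α = 22.62°  →  valid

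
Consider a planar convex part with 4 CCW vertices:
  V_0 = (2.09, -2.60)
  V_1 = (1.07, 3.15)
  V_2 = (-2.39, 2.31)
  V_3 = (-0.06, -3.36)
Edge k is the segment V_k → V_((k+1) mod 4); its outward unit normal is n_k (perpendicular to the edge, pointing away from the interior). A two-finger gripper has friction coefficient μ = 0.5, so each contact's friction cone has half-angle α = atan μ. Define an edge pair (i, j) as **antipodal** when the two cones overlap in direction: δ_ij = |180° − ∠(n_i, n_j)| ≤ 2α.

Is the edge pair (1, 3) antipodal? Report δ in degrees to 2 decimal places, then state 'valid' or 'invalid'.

δ = 5.82°, valid

α = atan 0.5 = 26.57°;  2α = 53.13°
edge 1: e_1 = (-3.46, -0.84);  n_1 = (-0.2359, +0.9718)
edge 3: e_3 = (+2.15, +0.76);  n_3 = (+0.3333, -0.9428)
∠(n_1, n_3) = 174.18°
δ = |180° − 174.18°| = 5.82°
5.82° ≤ 2α = 53.13°  →  valid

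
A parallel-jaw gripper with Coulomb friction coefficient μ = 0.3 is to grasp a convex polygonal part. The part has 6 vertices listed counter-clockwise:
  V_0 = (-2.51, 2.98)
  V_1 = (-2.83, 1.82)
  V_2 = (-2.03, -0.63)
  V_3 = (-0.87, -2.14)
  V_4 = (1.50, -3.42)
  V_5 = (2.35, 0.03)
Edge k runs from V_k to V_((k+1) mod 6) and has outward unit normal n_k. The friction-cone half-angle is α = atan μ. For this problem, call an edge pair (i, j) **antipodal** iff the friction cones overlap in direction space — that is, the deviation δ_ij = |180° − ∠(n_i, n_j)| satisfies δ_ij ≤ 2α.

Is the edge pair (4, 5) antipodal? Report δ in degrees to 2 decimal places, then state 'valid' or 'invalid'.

δ = 107.42°, invalid

α = atan 0.3 = 16.70°;  2α = 33.40°
edge 4: e_4 = (+0.85, +3.45);  n_4 = (+0.9710, -0.2392)
edge 5: e_5 = (-4.86, +2.95);  n_5 = (+0.5189, +0.8548)
∠(n_4, n_5) = 72.58°
δ = |180° − 72.58°| = 107.42°
107.42° > 2α = 33.40°  →  invalid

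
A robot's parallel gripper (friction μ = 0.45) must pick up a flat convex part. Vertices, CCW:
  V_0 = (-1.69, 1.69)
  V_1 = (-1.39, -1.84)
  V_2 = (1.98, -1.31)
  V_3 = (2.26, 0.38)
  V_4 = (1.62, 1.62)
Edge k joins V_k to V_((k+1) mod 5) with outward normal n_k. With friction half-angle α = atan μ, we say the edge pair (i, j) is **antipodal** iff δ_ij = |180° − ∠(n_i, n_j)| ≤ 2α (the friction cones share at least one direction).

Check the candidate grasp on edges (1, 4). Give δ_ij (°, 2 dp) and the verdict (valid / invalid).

α = atan 0.45 = 24.23°;  2α = 48.46°
edge 1: e_1 = (+3.37, +0.53);  n_1 = (+0.1554, -0.9879)
edge 4: e_4 = (-3.31, +0.07);  n_4 = (+0.0211, +0.9998)
∠(n_1, n_4) = 169.85°
δ = |180° − 169.85°| = 10.15°
10.15° ≤ 2α = 48.46°  →  valid

δ = 10.15°, valid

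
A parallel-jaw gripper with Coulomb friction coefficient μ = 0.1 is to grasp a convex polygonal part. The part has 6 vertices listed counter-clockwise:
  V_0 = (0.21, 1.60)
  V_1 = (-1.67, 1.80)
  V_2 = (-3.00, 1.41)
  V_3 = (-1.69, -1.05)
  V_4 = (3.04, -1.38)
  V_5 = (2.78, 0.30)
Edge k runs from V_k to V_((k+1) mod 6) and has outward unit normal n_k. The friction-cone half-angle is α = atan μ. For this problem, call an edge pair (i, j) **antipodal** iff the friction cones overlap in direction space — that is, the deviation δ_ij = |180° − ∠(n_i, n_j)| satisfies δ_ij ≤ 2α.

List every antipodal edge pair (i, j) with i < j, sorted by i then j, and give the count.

α = atan 0.1 = 5.71°;  2α = 11.42°
n_0 = (+0.1058, +0.9944)
n_1 = (-0.2814, +0.9596)
n_2 = (-0.8827, -0.4700)
n_3 = (-0.0696, -0.9976)
n_4 = (+0.9882, +0.1529)
n_5 = (+0.4514, +0.8923)
  (0,1): δ = 157.58°  ·
  (0,2): δ = 55.89°  ·
  (0,3): δ = 2.08°  ✓
  (0,4): δ = 104.87°  ·
  (0,5): δ = 159.24°  ·
  (1,2): δ = 78.31°  ·
  (1,3): δ = 20.33°  ·
  (1,4): δ = 82.45°  ·
  (1,5): δ = 136.83°  ·
  (2,3): δ = 122.03°  ·
  (2,4): δ = 19.24°  ·
  (2,5): δ = 35.13°  ·
  (3,4): δ = 77.21°  ·
  (3,5): δ = 22.84°  ·
  (4,5): δ = 125.63°  ·
antipodal pairs: 1

count = 1; pairs: (0,3)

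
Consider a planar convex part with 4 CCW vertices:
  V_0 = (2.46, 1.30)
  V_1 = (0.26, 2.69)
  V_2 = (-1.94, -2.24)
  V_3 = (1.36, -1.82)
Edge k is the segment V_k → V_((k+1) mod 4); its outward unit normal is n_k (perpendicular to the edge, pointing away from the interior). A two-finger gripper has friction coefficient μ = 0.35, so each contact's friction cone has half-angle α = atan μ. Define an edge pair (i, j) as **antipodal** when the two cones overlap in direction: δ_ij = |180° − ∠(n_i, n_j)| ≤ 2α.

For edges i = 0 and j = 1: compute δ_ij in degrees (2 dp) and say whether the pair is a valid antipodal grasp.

δ = 81.76°, invalid

α = atan 0.35 = 19.29°;  2α = 38.58°
edge 0: e_0 = (-2.20, +1.39);  n_0 = (+0.5341, +0.8454)
edge 1: e_1 = (-2.20, -4.93);  n_1 = (-0.9132, +0.4075)
∠(n_0, n_1) = 98.24°
δ = |180° − 98.24°| = 81.76°
81.76° > 2α = 38.58°  →  invalid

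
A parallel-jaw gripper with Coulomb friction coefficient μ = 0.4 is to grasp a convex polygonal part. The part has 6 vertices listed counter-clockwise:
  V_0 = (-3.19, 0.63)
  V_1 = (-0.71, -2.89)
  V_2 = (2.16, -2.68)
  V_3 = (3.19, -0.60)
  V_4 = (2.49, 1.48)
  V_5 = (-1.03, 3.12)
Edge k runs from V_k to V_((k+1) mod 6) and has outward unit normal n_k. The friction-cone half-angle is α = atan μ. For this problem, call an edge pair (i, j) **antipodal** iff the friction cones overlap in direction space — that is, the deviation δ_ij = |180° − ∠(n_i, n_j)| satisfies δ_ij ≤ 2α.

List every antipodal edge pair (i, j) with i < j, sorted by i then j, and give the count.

count = 4; pairs: (0,3), (0,4), (1,4), (2,5)

α = atan 0.4 = 21.80°;  2α = 43.60°
n_0 = (-0.8175, -0.5760)
n_1 = (+0.0730, -0.9973)
n_2 = (+0.8961, -0.4438)
n_3 = (+0.9478, +0.3190)
n_4 = (+0.4223, +0.9064)
n_5 = (-0.7554, +0.6553)
  (0,1): δ = 120.98°  ·
  (0,2): δ = 61.51°  ·
  (0,3): δ = 16.57°  ✓
  (0,4): δ = 29.85°  ✓
  (0,5): δ = 103.89°  ·
  (1,2): δ = 120.53°  ·
  (1,3): δ = 75.58°  ·
  (1,4): δ = 29.17°  ✓
  (1,5): δ = 44.87°  ·
  (2,3): δ = 135.06°  ·
  (2,4): δ = 88.64°  ·
  (2,5): δ = 14.60°  ✓
  (3,4): δ = 133.58°  ·
  (3,5): δ = 59.54°  ·
  (4,5): δ = 105.96°  ·
antipodal pairs: 4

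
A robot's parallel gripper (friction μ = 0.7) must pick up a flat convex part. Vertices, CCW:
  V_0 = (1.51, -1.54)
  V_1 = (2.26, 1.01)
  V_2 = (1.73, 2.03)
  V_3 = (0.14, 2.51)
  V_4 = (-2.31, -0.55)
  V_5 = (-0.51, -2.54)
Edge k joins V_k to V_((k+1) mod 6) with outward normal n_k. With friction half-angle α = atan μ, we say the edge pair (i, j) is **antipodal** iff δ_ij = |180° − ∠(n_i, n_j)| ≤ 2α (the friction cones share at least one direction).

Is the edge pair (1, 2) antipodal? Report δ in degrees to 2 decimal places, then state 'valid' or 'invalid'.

δ = 134.26°, invalid

α = atan 0.7 = 34.99°;  2α = 69.98°
edge 1: e_1 = (-0.53, +1.02);  n_1 = (+0.8874, +0.4611)
edge 2: e_2 = (-1.59, +0.48);  n_2 = (+0.2890, +0.9573)
∠(n_1, n_2) = 45.74°
δ = |180° − 45.74°| = 134.26°
134.26° > 2α = 69.98°  →  invalid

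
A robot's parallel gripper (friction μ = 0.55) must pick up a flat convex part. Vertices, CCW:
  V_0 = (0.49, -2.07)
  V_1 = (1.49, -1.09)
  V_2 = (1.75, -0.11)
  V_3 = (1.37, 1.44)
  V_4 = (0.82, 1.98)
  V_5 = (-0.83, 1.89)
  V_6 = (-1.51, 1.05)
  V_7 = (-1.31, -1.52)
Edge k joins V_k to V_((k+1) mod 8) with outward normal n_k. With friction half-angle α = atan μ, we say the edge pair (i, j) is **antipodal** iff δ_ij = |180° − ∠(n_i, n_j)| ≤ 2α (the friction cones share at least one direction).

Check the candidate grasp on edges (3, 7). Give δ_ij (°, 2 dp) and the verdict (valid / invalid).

δ = 27.48°, valid

α = atan 0.55 = 28.81°;  2α = 57.62°
edge 3: e_3 = (-0.55, +0.54);  n_3 = (+0.7006, +0.7136)
edge 7: e_7 = (+1.80, -0.55);  n_7 = (-0.2922, -0.9564)
∠(n_3, n_7) = 152.52°
δ = |180° − 152.52°| = 27.48°
27.48° ≤ 2α = 57.62°  →  valid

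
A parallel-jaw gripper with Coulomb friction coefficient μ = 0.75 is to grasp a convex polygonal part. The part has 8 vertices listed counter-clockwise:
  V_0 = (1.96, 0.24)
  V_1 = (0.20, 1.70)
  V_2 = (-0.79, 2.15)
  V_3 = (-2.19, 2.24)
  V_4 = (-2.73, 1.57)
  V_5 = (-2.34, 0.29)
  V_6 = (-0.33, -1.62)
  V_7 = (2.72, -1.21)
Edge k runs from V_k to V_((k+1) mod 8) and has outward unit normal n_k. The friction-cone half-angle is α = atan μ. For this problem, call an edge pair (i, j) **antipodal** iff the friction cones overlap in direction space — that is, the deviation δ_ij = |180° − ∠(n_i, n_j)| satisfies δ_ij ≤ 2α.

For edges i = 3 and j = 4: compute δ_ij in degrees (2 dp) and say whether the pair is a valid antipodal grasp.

δ = 124.19°, invalid

α = atan 0.75 = 36.87°;  2α = 73.74°
edge 3: e_3 = (-0.54, -0.67);  n_3 = (-0.7786, +0.6275)
edge 4: e_4 = (+0.39, -1.28);  n_4 = (-0.9566, -0.2915)
∠(n_3, n_4) = 55.81°
δ = |180° − 55.81°| = 124.19°
124.19° > 2α = 73.74°  →  invalid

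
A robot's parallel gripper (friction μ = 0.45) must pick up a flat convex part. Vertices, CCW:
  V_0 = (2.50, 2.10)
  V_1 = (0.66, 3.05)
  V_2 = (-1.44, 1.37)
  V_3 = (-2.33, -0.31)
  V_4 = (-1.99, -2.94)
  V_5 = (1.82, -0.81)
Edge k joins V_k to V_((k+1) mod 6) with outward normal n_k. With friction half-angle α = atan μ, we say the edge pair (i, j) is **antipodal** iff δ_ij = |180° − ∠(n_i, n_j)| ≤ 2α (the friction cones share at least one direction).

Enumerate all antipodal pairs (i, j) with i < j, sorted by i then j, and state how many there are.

count = 5; pairs: (1,4), (1,5), (2,4), (2,5), (3,5)

α = atan 0.45 = 24.23°;  2α = 48.46°
n_0 = (+0.4588, +0.8886)
n_1 = (-0.6247, +0.7809)
n_2 = (-0.8837, +0.4681)
n_3 = (-0.9917, -0.1282)
n_4 = (+0.4880, -0.8729)
n_5 = (+0.9738, -0.2275)
  (0,1): δ = 114.03°  ·
  (0,2): δ = 90.61°  ·
  (0,3): δ = 55.33°  ·
  (0,4): δ = 56.52°  ·
  (0,5): δ = 104.15°  ·
  (1,2): δ = 156.57°  ·
  (1,3): δ = 121.29°  ·
  (1,4): δ = 9.45°  ✓
  (1,5): δ = 38.19°  ✓
  (2,3): δ = 144.72°  ·
  (2,4): δ = 32.88°  ✓
  (2,5): δ = 14.76°  ✓
  (3,4): δ = 68.16°  ·
  (3,5): δ = 20.52°  ✓
  (4,5): δ = 132.36°  ·
antipodal pairs: 5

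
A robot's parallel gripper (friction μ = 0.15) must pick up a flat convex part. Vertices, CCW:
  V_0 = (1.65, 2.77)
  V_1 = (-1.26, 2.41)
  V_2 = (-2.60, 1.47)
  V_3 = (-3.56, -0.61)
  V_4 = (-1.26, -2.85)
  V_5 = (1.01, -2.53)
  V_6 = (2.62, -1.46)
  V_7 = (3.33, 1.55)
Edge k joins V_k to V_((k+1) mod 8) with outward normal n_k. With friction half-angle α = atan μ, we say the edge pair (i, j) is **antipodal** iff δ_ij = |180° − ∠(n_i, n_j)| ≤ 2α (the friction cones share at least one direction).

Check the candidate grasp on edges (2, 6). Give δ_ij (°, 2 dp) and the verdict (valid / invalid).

α = atan 0.15 = 8.53°;  2α = 17.06°
edge 2: e_2 = (-0.96, -2.08);  n_2 = (-0.9080, +0.4191)
edge 6: e_6 = (+0.71, +3.01);  n_6 = (+0.9733, -0.2296)
∠(n_2, n_6) = 168.50°
δ = |180° − 168.50°| = 11.50°
11.50° ≤ 2α = 17.06°  →  valid

δ = 11.50°, valid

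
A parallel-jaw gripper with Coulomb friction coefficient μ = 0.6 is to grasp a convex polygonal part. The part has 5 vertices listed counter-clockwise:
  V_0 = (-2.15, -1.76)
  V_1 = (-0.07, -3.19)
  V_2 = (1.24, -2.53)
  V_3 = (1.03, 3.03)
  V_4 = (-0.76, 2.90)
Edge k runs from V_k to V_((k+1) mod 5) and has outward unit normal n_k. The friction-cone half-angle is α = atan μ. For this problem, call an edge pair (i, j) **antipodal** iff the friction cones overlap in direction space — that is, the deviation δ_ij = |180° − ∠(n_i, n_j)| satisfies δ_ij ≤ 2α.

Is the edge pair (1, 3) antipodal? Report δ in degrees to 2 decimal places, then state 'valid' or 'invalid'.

δ = 22.59°, valid

α = atan 0.6 = 30.96°;  2α = 61.93°
edge 1: e_1 = (+1.31, +0.66);  n_1 = (+0.4499, -0.8931)
edge 3: e_3 = (-1.79, -0.13);  n_3 = (-0.0724, +0.9974)
∠(n_1, n_3) = 157.41°
δ = |180° − 157.41°| = 22.59°
22.59° ≤ 2α = 61.93°  →  valid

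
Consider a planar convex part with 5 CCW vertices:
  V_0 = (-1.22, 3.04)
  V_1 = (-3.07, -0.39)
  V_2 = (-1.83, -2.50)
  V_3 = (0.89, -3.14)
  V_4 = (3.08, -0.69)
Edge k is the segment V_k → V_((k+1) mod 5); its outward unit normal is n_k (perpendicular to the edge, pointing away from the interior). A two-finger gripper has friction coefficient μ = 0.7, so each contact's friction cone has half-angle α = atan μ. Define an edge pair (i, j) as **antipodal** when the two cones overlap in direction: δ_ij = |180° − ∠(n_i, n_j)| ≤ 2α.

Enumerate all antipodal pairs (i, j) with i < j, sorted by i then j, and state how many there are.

count = 3; pairs: (0,3), (1,4), (2,4)

α = atan 0.7 = 34.99°;  2α = 69.98°
n_0 = (-0.8801, +0.4747)
n_1 = (-0.8621, -0.5067)
n_2 = (-0.2290, -0.9734)
n_3 = (+0.7456, -0.6664)
n_4 = (+0.6553, +0.7554)
  (0,1): δ = 121.22°  ·
  (0,2): δ = 74.90°  ·
  (0,3): δ = 13.45°  ✓
  (0,4): δ = 77.40°  ·
  (1,2): δ = 133.68°  ·
  (1,3): δ = 72.23°  ·
  (1,4): δ = 18.62°  ✓
  (2,3): δ = 118.55°  ·
  (2,4): δ = 27.70°  ✓
  (3,4): δ = 89.15°  ·
antipodal pairs: 3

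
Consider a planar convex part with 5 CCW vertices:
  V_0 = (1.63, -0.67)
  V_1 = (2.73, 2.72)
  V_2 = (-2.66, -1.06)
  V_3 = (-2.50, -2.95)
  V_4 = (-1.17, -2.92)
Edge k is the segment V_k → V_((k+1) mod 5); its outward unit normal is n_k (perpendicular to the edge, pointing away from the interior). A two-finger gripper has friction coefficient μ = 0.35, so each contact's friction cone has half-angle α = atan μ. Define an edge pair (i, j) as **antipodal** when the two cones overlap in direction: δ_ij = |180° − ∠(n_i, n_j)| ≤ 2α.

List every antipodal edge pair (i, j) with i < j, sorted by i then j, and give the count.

count = 4; pairs: (0,1), (0,2), (1,3), (1,4)

α = atan 0.35 = 19.29°;  2α = 38.58°
n_0 = (+0.9512, -0.3086)
n_1 = (-0.5742, +0.8187)
n_2 = (-0.9964, -0.0844)
n_3 = (+0.0226, -0.9997)
n_4 = (+0.6264, -0.7795)
  (0,1): δ = 36.98°  ✓
  (0,2): δ = 22.82°  ✓
  (0,3): δ = 109.27°  ·
  (0,4): δ = 146.76°  ·
  (1,2): δ = 120.20°  ·
  (1,3): δ = 33.75°  ✓
  (1,4): δ = 3.74°  ✓
  (2,3): δ = 93.55°  ·
  (2,4): δ = 56.05°  ·
  (3,4): δ = 142.51°  ·
antipodal pairs: 4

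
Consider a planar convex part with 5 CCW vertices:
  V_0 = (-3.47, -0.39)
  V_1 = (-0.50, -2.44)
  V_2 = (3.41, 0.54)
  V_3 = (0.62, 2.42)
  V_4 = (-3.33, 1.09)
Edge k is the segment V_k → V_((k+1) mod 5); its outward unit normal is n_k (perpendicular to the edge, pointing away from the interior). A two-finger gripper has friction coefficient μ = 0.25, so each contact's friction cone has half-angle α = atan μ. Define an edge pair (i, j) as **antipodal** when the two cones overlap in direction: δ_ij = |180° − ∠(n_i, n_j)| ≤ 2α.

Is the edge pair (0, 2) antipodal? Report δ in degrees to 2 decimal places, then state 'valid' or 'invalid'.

δ = 0.64°, valid

α = atan 0.25 = 14.04°;  2α = 28.07°
edge 0: e_0 = (+2.97, -2.05);  n_0 = (-0.5681, -0.8230)
edge 2: e_2 = (-2.79, +1.88);  n_2 = (+0.5588, +0.8293)
∠(n_0, n_2) = 179.36°
δ = |180° − 179.36°| = 0.64°
0.64° ≤ 2α = 28.07°  →  valid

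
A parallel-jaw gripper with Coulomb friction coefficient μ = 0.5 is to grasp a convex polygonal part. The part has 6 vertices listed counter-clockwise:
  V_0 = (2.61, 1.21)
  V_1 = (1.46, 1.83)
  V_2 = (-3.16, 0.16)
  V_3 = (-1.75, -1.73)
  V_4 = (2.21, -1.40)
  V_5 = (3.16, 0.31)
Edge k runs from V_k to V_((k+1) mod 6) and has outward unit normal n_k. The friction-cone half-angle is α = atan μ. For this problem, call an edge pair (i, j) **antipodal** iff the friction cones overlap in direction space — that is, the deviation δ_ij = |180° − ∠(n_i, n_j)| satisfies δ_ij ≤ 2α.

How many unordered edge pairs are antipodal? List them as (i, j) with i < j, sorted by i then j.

count = 5; pairs: (0,2), (0,3), (1,3), (1,4), (2,5)

α = atan 0.5 = 26.57°;  2α = 53.13°
n_0 = (+0.4746, +0.8802)
n_1 = (-0.3399, +0.9404)
n_2 = (-0.8015, -0.5980)
n_3 = (+0.0830, -0.9965)
n_4 = (+0.8742, -0.4856)
n_5 = (+0.8533, +0.5215)
  (0,1): δ = 131.80°  ·
  (0,2): δ = 24.95°  ✓
  (0,3): δ = 33.09°  ✓
  (0,4): δ = 89.28°  ·
  (0,5): δ = 149.76°  ·
  (1,2): δ = 73.15°  ·
  (1,3): δ = 15.11°  ✓
  (1,4): δ = 41.07°  ✓
  (1,5): δ = 101.56°  ·
  (2,3): δ = 121.96°  ·
  (2,4): δ = 65.78°  ·
  (2,5): δ = 5.29°  ✓
  (3,4): δ = 123.82°  ·
  (3,5): δ = 63.33°  ·
  (4,5): δ = 119.52°  ·
antipodal pairs: 5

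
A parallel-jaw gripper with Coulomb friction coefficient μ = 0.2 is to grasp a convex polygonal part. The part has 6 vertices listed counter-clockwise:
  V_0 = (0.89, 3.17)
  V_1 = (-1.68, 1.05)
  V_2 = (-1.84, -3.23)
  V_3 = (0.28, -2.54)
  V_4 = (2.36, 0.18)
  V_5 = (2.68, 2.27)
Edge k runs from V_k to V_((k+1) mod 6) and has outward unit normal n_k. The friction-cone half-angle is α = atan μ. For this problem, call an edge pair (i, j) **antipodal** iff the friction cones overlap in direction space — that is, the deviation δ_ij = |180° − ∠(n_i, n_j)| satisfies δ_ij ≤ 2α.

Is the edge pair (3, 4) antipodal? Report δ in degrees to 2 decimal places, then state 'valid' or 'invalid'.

α = atan 0.2 = 11.31°;  2α = 22.62°
edge 3: e_3 = (+2.08, +2.72);  n_3 = (+0.7944, -0.6075)
edge 4: e_4 = (+0.32, +2.09);  n_4 = (+0.9885, -0.1513)
∠(n_3, n_4) = 28.70°
δ = |180° − 28.70°| = 151.30°
151.30° > 2α = 22.62°  →  invalid

δ = 151.30°, invalid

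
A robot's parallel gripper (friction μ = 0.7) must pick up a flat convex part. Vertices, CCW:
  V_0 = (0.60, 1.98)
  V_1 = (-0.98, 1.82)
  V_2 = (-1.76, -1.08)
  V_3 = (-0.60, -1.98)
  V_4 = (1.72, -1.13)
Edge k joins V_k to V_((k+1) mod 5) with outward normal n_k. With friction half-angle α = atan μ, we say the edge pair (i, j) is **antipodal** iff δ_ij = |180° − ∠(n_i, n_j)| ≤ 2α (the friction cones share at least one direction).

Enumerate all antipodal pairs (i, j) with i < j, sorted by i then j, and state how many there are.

α = atan 0.7 = 34.99°;  2α = 69.98°
n_0 = (-0.1008, +0.9949)
n_1 = (-0.9657, +0.2597)
n_2 = (-0.6130, -0.7901)
n_3 = (+0.3440, -0.9390)
n_4 = (+0.9408, +0.3388)
  (0,1): δ = 110.84°  ·
  (0,2): δ = 43.59°  ✓
  (0,3): δ = 14.34°  ✓
  (0,4): δ = 104.02°  ·
  (1,2): δ = 112.75°  ·
  (1,3): δ = 54.82°  ✓
  (1,4): δ = 34.86°  ✓
  (2,3): δ = 122.07°  ·
  (2,4): δ = 32.39°  ✓
  (3,4): δ = 90.32°  ·
antipodal pairs: 5

count = 5; pairs: (0,2), (0,3), (1,3), (1,4), (2,4)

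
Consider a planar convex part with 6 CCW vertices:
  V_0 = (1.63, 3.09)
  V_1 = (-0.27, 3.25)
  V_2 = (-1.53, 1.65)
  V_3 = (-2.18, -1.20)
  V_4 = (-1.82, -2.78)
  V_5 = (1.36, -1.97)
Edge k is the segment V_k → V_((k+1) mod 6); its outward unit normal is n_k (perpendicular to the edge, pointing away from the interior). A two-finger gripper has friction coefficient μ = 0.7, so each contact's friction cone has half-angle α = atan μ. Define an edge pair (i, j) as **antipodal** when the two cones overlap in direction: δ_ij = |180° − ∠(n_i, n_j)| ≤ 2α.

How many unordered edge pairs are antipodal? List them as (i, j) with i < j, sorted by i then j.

α = atan 0.7 = 34.99°;  2α = 69.98°
n_0 = (+0.0839, +0.9965)
n_1 = (-0.7856, +0.6187)
n_2 = (-0.9750, +0.2224)
n_3 = (-0.9750, -0.2222)
n_4 = (+0.2468, -0.9691)
n_5 = (+0.9986, -0.0533)
  (0,1): δ = 123.41°  ·
  (0,2): δ = 98.03°  ·
  (0,3): δ = 72.35°  ·
  (0,4): δ = 19.10°  ✓
  (0,5): δ = 91.76°  ·
  (1,2): δ = 154.63°  ·
  (1,3): δ = 128.94°  ·
  (1,4): δ = 37.49°  ✓
  (1,5): δ = 35.17°  ✓
  (2,3): δ = 154.32°  ·
  (2,4): δ = 62.86°  ✓
  (2,5): δ = 9.79°  ✓
  (3,4): δ = 88.55°  ·
  (3,5): δ = 15.89°  ✓
  (4,5): δ = 107.34°  ·
antipodal pairs: 6

count = 6; pairs: (0,4), (1,4), (1,5), (2,4), (2,5), (3,5)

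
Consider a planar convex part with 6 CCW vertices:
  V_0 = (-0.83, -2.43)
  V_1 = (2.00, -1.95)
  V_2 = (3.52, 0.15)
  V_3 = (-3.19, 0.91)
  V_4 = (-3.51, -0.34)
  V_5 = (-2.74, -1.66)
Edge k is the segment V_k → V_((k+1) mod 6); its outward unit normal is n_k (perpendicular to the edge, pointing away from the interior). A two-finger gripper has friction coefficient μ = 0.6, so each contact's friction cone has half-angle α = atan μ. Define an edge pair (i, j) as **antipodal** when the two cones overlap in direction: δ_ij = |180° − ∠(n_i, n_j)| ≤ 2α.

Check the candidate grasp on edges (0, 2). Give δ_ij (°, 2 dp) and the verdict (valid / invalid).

δ = 16.09°, valid

α = atan 0.6 = 30.96°;  2α = 61.93°
edge 0: e_0 = (+2.83, +0.48);  n_0 = (+0.1672, -0.9859)
edge 2: e_2 = (-6.71, +0.76);  n_2 = (+0.1125, +0.9936)
∠(n_0, n_2) = 163.91°
δ = |180° − 163.91°| = 16.09°
16.09° ≤ 2α = 61.93°  →  valid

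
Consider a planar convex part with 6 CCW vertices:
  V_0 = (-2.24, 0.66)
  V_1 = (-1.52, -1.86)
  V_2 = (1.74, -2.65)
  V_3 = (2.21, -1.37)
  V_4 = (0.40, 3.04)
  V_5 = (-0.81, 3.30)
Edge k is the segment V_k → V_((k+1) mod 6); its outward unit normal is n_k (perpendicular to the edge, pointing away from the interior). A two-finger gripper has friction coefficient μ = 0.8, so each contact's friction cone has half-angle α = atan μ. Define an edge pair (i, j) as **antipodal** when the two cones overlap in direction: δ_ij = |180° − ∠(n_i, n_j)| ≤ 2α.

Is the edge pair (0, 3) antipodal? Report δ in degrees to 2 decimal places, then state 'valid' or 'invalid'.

δ = 6.37°, valid

α = atan 0.8 = 38.66°;  2α = 77.32°
edge 0: e_0 = (+0.72, -2.52);  n_0 = (-0.9615, -0.2747)
edge 3: e_3 = (-1.81, +4.41);  n_3 = (+0.9251, +0.3797)
∠(n_0, n_3) = 173.63°
δ = |180° − 173.63°| = 6.37°
6.37° ≤ 2α = 77.32°  →  valid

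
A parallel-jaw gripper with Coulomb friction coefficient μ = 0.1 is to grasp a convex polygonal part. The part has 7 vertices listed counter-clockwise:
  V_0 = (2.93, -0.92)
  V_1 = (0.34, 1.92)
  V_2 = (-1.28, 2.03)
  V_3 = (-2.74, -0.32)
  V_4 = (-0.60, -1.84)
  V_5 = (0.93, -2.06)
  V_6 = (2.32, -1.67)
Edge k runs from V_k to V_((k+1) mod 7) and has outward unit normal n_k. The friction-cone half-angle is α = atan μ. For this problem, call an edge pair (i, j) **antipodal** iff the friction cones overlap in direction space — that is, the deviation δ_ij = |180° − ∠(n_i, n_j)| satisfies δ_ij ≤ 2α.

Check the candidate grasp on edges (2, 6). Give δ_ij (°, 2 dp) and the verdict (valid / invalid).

α = atan 0.1 = 5.71°;  2α = 11.42°
edge 2: e_2 = (-1.46, -2.35);  n_2 = (-0.8494, +0.5277)
edge 6: e_6 = (+0.61, +0.75);  n_6 = (+0.7758, -0.6310)
∠(n_2, n_6) = 172.73°
δ = |180° − 172.73°| = 7.27°
7.27° ≤ 2α = 11.42°  →  valid

δ = 7.27°, valid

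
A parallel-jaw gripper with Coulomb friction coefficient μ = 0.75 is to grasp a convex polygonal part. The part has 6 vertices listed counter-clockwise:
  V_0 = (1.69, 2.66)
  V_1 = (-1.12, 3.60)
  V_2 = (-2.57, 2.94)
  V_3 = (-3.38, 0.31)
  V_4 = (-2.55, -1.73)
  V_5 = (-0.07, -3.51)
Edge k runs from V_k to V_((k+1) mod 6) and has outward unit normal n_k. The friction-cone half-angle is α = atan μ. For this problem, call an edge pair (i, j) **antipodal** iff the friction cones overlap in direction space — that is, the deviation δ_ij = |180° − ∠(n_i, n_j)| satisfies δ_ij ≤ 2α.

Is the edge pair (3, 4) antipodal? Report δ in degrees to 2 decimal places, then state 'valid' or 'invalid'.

δ = 147.81°, invalid

α = atan 0.75 = 36.87°;  2α = 73.74°
edge 3: e_3 = (+0.83, -2.04);  n_3 = (-0.9263, -0.3769)
edge 4: e_4 = (+2.48, -1.78);  n_4 = (-0.5831, -0.8124)
∠(n_3, n_4) = 32.19°
δ = |180° − 32.19°| = 147.81°
147.81° > 2α = 73.74°  →  invalid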